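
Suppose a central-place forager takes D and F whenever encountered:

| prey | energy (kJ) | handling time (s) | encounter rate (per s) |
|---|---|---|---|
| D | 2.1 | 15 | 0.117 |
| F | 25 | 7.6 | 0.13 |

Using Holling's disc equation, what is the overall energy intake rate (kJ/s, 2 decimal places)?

0.93 kJ/s

R = (0.117×2.1 + 0.13×25) / (1 + 0.117×15 + 0.13×7.6) = 3.496/3.743 = 0.9339 kJ/s.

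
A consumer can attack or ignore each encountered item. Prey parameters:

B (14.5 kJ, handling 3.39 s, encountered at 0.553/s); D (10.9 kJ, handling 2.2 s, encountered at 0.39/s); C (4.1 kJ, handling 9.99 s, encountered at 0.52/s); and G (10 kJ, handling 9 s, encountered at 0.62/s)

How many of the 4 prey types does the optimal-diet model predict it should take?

Profitabilities (E/h, kJ/s): D 4.95, B 4.28, G 1.11, C 0.41. Add prey in this order while the next type's profitability exceeds the intake rate on those already taken.
Rate on top 1: 2.288. B: 4.28 > 2.288 → include.
Rate on top 2: 3.287. G: 1.11 < 3.287 → exclude; stop.
Optimal diet: D, B — 2 of 4 types.

2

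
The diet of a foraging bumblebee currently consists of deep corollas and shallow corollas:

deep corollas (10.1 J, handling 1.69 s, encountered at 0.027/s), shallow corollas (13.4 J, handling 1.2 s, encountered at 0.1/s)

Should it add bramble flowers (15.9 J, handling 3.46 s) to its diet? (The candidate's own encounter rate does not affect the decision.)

Yes

On deep corollas and shallow corollas alone, R = ΣλE/(1+Σλh) = 1.613/1.166 = 1.384 J/s.
bramble flowers: E/h = 15.9/3.46 = 4.595 J/s.
Since 4.595 > R, including bramble flowers increases the long-run rate.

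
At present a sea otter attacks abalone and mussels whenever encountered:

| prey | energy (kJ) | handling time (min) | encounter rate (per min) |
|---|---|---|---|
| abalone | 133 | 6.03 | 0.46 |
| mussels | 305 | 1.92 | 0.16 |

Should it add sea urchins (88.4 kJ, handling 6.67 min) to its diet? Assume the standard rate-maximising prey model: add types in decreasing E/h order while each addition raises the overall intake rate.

On abalone and mussels alone, R = ΣλE/(1+Σλh) = 110/4.081 = 26.95 kJ/min.
sea urchins: E/h = 88.4/6.67 = 13.25 kJ/min.
13.25 < 26.95, so adding sea urchins would lower the average — exclude it.

No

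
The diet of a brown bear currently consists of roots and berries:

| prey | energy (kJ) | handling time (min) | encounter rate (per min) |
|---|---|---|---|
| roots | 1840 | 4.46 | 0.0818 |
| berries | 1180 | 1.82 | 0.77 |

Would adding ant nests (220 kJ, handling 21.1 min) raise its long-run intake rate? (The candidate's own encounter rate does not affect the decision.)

No

Current rate: (0.0818×1840 + 0.77×1180)/(1 + 0.0818×4.46 + 0.77×1.82) = 382.9 kJ/min.
ant nests: E/h = 220/21.1 = 10.43 kJ/min.
10.43 < 382.9, so adding ant nests would lower the average — exclude it.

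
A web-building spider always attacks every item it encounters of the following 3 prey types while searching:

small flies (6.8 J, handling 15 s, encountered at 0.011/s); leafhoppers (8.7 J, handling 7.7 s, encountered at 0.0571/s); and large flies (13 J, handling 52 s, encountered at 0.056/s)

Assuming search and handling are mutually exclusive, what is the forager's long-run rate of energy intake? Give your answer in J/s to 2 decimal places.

Energy encountered per unit search time: 0.011×6.8 + 0.0571×8.7 + 0.056×13 = 1.3 J/s.
Handling time per unit search time: 0.011×15 + 0.0571×7.7 + 0.056×52 = 3.517.
Rate = 1.3/(1 + 3.517) = 0.2877 J/s.

0.29 J/s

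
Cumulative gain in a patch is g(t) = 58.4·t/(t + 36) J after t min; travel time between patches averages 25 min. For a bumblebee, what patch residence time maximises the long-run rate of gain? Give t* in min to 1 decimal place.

30.0 min

By the marginal value theorem, leave when the instantaneous gain rate g'(t) equals the habitat-wide average g(t)/(T + t).
g'(t) = 58.4·36/(t + 36)². Setting 58.4·36/(t+36)² = 58.4t/[(t+36)(25+t)] gives 36(25+t) = t(t+36), so t² = 36×25 = 900.
t* = √900 = 30 min.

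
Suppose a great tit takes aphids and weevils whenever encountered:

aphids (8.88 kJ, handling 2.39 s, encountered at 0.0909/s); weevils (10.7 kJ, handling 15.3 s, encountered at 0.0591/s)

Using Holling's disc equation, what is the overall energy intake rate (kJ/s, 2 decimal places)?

0.68 kJ/s

R = Σλ_iE_i / (1 + Σλ_ih_i)
Numerator: 0.0909×8.88 + 0.0591×10.7 = 1.44
Denominator: 1 + 0.0909×2.39 + 0.0591×15.3 = 2.121
R = 1.44/2.121 = 0.6786 kJ/s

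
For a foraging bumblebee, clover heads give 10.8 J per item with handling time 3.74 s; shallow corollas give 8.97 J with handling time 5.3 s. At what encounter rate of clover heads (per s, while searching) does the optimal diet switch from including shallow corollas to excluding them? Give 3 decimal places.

At the threshold, the rate on clover heads alone equals the profitability of shallow corollas: λ·10.8/(1 + λ·3.74) = 8.97/5.3 = 1.692.
Rearranging, λ(10.8 − 1.692×3.74) = 1.692, so λ = 1.692/4.47 = 0.3786 per s.

0.379 per s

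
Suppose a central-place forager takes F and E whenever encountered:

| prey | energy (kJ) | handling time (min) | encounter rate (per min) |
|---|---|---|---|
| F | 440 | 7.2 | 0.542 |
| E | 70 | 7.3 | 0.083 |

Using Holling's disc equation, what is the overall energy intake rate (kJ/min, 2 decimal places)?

44.35 kJ/min

R = Σλ_iE_i / (1 + Σλ_ih_i)
Numerator: 0.542×440 + 0.083×70 = 244.3
Denominator: 1 + 0.542×7.2 + 0.083×7.3 = 5.508
R = 244.3/5.508 = 44.35 kJ/min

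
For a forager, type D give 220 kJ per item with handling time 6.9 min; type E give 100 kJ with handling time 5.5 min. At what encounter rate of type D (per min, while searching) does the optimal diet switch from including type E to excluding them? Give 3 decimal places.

Drop type E once their profitability E₂/h₂ falls below the rate achievable on type D alone: E₂/h₂ = λE₁/(1 + λh₁).
Solve for λ: λE₁h₂ = E₂(1 + λh₁) → λ(E₁h₂ − E₂h₁) = E₂ → λ = E₂/(E₁h₂ − E₂h₁).
λ = 100/(220×5.5 − 100×6.9) = 100/520 = 0.1923 per min.

0.192 per min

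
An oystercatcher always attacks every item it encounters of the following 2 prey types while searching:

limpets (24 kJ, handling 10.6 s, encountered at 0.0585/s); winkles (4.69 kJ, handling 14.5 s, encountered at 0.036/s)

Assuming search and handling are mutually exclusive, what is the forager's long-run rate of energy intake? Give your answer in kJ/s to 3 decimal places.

0.734 kJ/s

R = Σλ_iE_i / (1 + Σλ_ih_i)
Numerator: 0.0585×24 + 0.036×4.69 = 1.573
Denominator: 1 + 0.0585×10.6 + 0.036×14.5 = 2.142
R = 1.573/2.142 = 0.7343 kJ/s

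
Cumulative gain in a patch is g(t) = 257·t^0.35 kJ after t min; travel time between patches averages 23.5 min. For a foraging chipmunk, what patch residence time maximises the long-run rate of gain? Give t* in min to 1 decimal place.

12.7 min

Optimal t* satisfies g'(t*) = g(t*)/(T + t*).
g'(t) = 0.35·257·t^-0.65. Setting 0.35·257·t^-0.65 = 257·t^0.35/(23.5+t) gives 0.35(23.5+t) = t, so 0.65·t = 0.35×23.5.
t* = 0.35×23.5/0.65 = 12.65 min.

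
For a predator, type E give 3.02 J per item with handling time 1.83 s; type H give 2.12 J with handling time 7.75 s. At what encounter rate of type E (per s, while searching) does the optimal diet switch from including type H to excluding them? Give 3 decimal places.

0.109 per s

Drop type H once their profitability E₂/h₂ falls below the rate achievable on type E alone: E₂/h₂ = λE₁/(1 + λh₁).
Solve for λ: λE₁h₂ = E₂(1 + λh₁) → λ(E₁h₂ − E₂h₁) = E₂ → λ = E₂/(E₁h₂ − E₂h₁).
λ = 2.12/(3.02×7.75 − 2.12×1.83) = 2.12/19.53 = 0.1086 per s.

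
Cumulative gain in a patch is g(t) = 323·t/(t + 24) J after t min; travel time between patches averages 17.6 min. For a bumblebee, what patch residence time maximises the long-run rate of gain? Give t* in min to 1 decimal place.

Maximise g(t)/(T+t): set derivative to zero → g'(t)(T+t) = g(t).
g'(t) = 323·24/(t + 24)². Setting 323·24/(t+24)² = 323t/[(t+24)(17.6+t)] gives 24(17.6+t) = t(t+24), so t² = 24×17.6 = 422.4.
t* = √422.4 = 20.55 min.

20.6 min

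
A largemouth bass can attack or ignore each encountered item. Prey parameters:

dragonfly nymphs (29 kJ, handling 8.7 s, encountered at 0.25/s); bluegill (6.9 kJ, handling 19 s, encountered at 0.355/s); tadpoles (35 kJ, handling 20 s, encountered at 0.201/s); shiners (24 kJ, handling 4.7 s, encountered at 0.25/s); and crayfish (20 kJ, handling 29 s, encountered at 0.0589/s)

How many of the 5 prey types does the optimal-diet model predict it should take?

Rank by E/h (kJ/s): shiners 5.11, dragonfly nymphs 3.33, tadpoles 1.75, crayfish 0.69, bluegill 0.363. Include each in turn until the next type's E/h falls below the running intake rate.
Rate on top 1: 2.759. dragonfly nymphs: 3.33 > 2.759 → include.
Rate on top 2: 3.046. tadpoles: 1.75 < 3.046 → exclude; stop.
Optimal diet: shiners, dragonfly nymphs — 2 of 5 types.

2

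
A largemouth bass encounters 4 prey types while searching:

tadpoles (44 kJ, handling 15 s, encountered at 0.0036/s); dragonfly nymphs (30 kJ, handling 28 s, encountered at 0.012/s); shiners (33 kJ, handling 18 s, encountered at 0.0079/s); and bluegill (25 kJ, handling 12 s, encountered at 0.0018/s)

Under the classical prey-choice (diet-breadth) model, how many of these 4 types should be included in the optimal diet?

Profitabilities (E/h, kJ/s): tadpoles 2.93, bluegill 2.08, shiners 1.83, dragonfly nymphs 1.07. Add prey in this order while the next type's profitability exceeds the intake rate on those already taken.
Rate on top 1: 0.1503. bluegill: 2.08 > 0.1503 → include.
Rate on top 2: 0.1891. shiners: 1.83 > 0.1891 → include.
Rate on top 3: 0.3811. dragonfly nymphs: 1.07 > 0.3811 → include.
Optimal diet: tadpoles, bluegill, shiners, dragonfly nymphs — 4 of 4 types.

4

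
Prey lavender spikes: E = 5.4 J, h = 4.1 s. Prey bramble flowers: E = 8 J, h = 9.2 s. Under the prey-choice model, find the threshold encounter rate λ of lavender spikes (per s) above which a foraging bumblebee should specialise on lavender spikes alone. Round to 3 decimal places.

0.474 per s

At the threshold, the rate on lavender spikes alone equals the profitability of bramble flowers: λ·5.4/(1 + λ·4.1) = 8/9.2 = 0.8696.
Rearranging, λ(5.4 − 0.8696×4.1) = 0.8696, so λ = 0.8696/1.835 = 0.4739 per s.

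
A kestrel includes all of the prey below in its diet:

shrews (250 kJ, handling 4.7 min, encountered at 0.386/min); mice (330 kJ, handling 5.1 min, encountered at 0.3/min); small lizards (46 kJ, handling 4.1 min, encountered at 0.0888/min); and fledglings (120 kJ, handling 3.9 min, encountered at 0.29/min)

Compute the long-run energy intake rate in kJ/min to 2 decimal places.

R = Σλ_iE_i / (1 + Σλ_ih_i)
Numerator: 0.386×250 + 0.3×330 + 0.0888×46 + 0.29×120 = 234.4
Denominator: 1 + 0.386×4.7 + 0.3×5.1 + 0.0888×4.1 + 0.29×3.9 = 5.839
R = 234.4/5.839 = 40.14 kJ/min

40.14 kJ/min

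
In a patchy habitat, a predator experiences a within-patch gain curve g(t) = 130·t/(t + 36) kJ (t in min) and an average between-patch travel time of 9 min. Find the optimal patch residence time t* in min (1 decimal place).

Optimal t* satisfies g'(t*) = g(t*)/(T + t*).
g'(t) = 130·36/(t + 36)². Setting 130·36/(t+36)² = 130t/[(t+36)(9+t)] gives 36(9+t) = t(t+36), so t² = 36×9 = 324.
t* = √324 = 18 min.

18.0 min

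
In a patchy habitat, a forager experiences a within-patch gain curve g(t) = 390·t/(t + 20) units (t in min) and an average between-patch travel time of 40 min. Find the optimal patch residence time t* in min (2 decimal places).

28.28 min

By the marginal value theorem, leave when the instantaneous gain rate g'(t) equals the habitat-wide average g(t)/(T + t).
g'(t) = 390·20/(t + 20)². Setting 390·20/(t+20)² = 390t/[(t+20)(40+t)] gives 20(40+t) = t(t+20), so t² = 20×40 = 800.
t* = √800 = 28.28 min.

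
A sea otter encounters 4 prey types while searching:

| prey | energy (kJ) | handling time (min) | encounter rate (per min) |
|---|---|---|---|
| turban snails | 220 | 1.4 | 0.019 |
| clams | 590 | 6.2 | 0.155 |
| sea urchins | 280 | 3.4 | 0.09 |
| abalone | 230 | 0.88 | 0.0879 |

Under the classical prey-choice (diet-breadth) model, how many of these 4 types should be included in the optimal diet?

E/h in descending order: abalone 261, turban snails 157, clams 95.2, sea urchins 82.4 kJ/min. The optimal diet is the largest prefix of this list for which every included type satisfies E_i/h_i > R on the types above it.
Rate on top 1: 18.77. turban snails: 157 > 18.77 → include.
Rate on top 2: 22.1. clams: 95.2 > 22.1 → include.
Rate on top 3: 56.1. sea urchins: 82.4 > 56.1 → include.
Optimal diet: abalone, turban snails, clams, sea urchins — 4 of 4 types.

4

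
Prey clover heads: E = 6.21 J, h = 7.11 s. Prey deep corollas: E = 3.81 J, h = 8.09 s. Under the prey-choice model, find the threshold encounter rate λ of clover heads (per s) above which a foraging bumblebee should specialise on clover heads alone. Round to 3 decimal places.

Drop deep corollas once their profitability E₂/h₂ falls below the rate achievable on clover heads alone: E₂/h₂ = λE₁/(1 + λh₁).
Solve for λ: λE₁h₂ = E₂(1 + λh₁) → λ(E₁h₂ − E₂h₁) = E₂ → λ = E₂/(E₁h₂ − E₂h₁).
λ = 3.81/(6.21×8.09 − 3.81×7.11) = 3.81/23.15 = 0.1646 per s.

0.165 per s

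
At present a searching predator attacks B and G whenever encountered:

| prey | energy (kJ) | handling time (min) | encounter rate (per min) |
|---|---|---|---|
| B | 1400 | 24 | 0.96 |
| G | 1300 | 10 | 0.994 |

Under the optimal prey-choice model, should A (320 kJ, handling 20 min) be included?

Intake rate on the current diet: R = (0.96×1400 + 0.994×1300) / (1 + 0.96×24 + 0.994×10) = 2636/33.98 = 77.58 kJ/min.
Profitability of A: 320/20 = 16 kJ/min.
Since 16 < R, time spent handling A is better spent searching.

No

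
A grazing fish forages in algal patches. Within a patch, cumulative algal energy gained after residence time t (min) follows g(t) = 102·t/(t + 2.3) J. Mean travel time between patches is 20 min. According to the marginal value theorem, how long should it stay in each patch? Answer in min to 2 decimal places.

6.78 min

By the marginal value theorem, leave when the instantaneous gain rate g'(t) equals the habitat-wide average g(t)/(T + t).
g'(t) = 102·2.3/(t + 2.3)². Setting 102·2.3/(t+2.3)² = 102t/[(t+2.3)(20+t)] gives 2.3(20+t) = t(t+2.3), so t² = 2.3×20 = 46.
t* = √46 = 6.782 min.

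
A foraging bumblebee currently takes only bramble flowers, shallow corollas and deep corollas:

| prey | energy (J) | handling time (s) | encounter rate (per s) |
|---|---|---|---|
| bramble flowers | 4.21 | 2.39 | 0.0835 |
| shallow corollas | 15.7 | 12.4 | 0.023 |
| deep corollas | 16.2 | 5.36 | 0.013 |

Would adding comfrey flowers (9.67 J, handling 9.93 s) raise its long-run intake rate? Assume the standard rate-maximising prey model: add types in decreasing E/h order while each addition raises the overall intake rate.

Yes

On bramble flowers, shallow corollas and deep corollas alone, R = ΣλE/(1+Σλh) = 0.9232/1.554 = 0.5939 J/s.
comfrey flowers: E/h = 9.67/9.93 = 0.9738 J/s.
Since 0.9738 > R, including comfrey flowers increases the long-run rate.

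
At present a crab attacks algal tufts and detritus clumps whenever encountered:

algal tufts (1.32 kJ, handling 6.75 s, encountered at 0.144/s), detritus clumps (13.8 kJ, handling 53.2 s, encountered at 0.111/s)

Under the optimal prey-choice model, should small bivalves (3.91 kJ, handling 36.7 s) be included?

No

Intake rate on the current diet: R = (0.144×1.32 + 0.111×13.8) / (1 + 0.144×6.75 + 0.111×53.2) = 1.722/7.877 = 0.2186 kJ/s.
small bivalves: E/h = 3.91/36.7 = 0.1065 kJ/s.
Since 0.1065 < R, time spent handling small bivalves is better spent searching.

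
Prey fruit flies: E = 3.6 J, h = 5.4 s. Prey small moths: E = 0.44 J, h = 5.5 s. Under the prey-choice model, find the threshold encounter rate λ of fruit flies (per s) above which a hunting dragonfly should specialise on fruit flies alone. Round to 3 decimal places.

0.025 per s

The zero-one rule: include small moths iff E₂/h₂ > λE₁/(1+λh₁). Equality gives the switch point.
λE₁h₂ = E₂ + λE₂h₁ ⇒ λ = E₂/(E₁h₂ − E₂h₁) = 0.44/(19.8 − 2.376) = 0.02525 per s.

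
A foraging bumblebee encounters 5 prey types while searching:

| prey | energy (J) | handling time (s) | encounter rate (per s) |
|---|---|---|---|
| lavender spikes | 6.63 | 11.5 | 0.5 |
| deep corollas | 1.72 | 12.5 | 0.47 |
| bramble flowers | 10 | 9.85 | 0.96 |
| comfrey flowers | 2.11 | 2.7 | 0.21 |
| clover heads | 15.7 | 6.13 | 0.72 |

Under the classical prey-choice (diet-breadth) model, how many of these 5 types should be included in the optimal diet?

E/h in descending order: clover heads 2.56, bramble flowers 1.02, comfrey flowers 0.781, lavender spikes 0.577, deep corollas 0.138 J/s. The optimal diet is the largest prefix of this list for which every included type satisfies E_i/h_i > R on the types above it.
Rate on top 1: 2.088. bramble flowers: 1.02 < 2.088 → exclude; stop.
Optimal diet: clover heads — 1 of 5 types.

1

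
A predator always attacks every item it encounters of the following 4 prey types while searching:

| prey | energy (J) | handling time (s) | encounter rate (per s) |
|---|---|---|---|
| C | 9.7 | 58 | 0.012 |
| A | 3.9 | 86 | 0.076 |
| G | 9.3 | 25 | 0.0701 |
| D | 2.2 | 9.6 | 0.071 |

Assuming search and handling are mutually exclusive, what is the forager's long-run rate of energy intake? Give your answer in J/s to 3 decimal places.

R = Σλ_iE_i / (1 + Σλ_ih_i)
Numerator: 0.012×9.7 + 0.076×3.9 + 0.0701×9.3 + 0.071×2.2 = 1.221
Denominator: 1 + 0.012×58 + 0.076×86 + 0.0701×25 + 0.071×9.6 = 10.67
R = 1.221/10.67 = 0.1145 J/s

0.114 J/s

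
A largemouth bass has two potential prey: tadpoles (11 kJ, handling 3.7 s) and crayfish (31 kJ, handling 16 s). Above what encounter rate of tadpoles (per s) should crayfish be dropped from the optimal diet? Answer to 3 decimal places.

0.506 per s

Drop crayfish once their profitability E₂/h₂ falls below the rate achievable on tadpoles alone: E₂/h₂ = λE₁/(1 + λh₁).
Solve for λ: λE₁h₂ = E₂(1 + λh₁) → λ(E₁h₂ − E₂h₁) = E₂ → λ = E₂/(E₁h₂ − E₂h₁).
λ = 31/(11×16 − 31×3.7) = 31/61.3 = 0.5057 per s.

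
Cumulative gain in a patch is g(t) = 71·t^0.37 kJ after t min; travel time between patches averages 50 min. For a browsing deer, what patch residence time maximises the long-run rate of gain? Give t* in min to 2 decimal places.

29.37 min

Maximise g(t)/(T+t): set derivative to zero → g'(t)(T+t) = g(t).
g'(t) = 0.37·71·t^-0.63. Setting 0.37·71·t^-0.63 = 71·t^0.37/(50+t) gives 0.37(50+t) = t, so 0.63·t = 0.37×50.
t* = 0.37×50/0.63 = 29.37 min.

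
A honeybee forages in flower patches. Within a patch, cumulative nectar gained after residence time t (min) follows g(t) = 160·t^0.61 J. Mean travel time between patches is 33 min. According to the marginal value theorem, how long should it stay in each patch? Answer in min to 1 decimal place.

Maximise g(t)/(T+t): set derivative to zero → g'(t)(T+t) = g(t).
g'(t) = 0.61·160·t^-0.39. Setting 0.61·160·t^-0.39 = 160·t^0.61/(33+t) gives 0.61(33+t) = t, so 0.39·t = 0.61×33.
t* = 0.61×33/0.39 = 51.62 min.

51.6 min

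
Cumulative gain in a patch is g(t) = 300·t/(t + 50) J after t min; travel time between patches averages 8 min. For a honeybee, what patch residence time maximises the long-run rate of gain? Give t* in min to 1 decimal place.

20.0 min

Maximise g(t)/(T+t): set derivative to zero → g'(t)(T+t) = g(t).
g'(t) = 300·50/(t + 50)². Setting 300·50/(t+50)² = 300t/[(t+50)(8+t)] gives 50(8+t) = t(t+50), so t² = 50×8 = 400.
t* = √400 = 20 min.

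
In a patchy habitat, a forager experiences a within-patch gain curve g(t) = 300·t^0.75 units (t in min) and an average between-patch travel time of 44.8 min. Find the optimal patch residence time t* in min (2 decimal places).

By the marginal value theorem, leave when the instantaneous gain rate g'(t) equals the habitat-wide average g(t)/(T + t).
g'(t) = 0.75·300·t^-0.25. Setting 0.75·300·t^-0.25 = 300·t^0.75/(44.8+t) gives 0.75(44.8+t) = t, so 0.25·t = 0.75×44.8.
t* = 0.75×44.8/0.25 = 134.4 min.

134.40 min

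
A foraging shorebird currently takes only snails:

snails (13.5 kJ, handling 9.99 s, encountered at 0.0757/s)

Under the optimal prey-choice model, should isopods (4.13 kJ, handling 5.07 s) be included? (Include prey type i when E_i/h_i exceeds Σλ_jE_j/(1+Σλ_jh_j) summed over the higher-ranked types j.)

On snails alone, R = ΣλE/(1+Σλh) = 1.022/1.756 = 0.5819 kJ/s.
isopods: E/h = 4.13/5.07 = 0.8146 kJ/s.
Since 0.8146 > R, including isopods increases the long-run rate.

Yes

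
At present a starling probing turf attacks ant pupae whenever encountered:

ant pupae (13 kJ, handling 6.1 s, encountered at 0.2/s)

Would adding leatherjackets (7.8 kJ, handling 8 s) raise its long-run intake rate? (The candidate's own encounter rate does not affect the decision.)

No

Intake rate on the current diet: R = (0.2×13) / (1 + 0.2×6.1) = 2.6/2.22 = 1.171 kJ/s.
Profitability of leatherjackets: 7.8/8 = 0.975 kJ/s.
0.975 < 1.171, so adding leatherjackets would lower the average — exclude it.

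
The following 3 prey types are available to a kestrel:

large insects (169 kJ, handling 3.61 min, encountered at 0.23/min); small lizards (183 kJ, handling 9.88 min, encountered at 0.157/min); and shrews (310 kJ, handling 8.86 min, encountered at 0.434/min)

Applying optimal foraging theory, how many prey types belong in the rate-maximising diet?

2

Profitabilities (E/h, kJ/min): large insects 46.8, shrews 35, small lizards 18.5. Add prey in this order while the next type's profitability exceeds the intake rate on those already taken.
Rate on top 1: 21.24. shrews: 35 > 21.24 → include.
Rate on top 2: 30.55. small lizards: 18.5 < 30.55 → exclude; stop.
Optimal diet: large insects, shrews — 2 of 3 types.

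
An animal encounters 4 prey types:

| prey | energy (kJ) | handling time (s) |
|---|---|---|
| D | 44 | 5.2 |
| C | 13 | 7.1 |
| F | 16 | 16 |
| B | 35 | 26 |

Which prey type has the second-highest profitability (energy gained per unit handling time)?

C

In descending order of E/h:
D: 44/5.2 = 8.46 kJ/s
C: 13/7.1 = 1.83 kJ/s
B: 35/26 = 1.35 kJ/s
F: 16/16 = 1 kJ/s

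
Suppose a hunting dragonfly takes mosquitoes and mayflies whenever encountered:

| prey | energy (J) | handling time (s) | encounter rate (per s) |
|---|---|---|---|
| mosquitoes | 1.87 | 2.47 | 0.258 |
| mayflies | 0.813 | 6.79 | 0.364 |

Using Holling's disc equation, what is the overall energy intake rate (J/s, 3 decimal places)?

0.189 J/s

R = Σλ_iE_i / (1 + Σλ_ih_i)
Numerator: 0.258×1.87 + 0.364×0.813 = 0.7784
Denominator: 1 + 0.258×2.47 + 0.364×6.79 = 4.109
R = 0.7784/4.109 = 0.1894 J/s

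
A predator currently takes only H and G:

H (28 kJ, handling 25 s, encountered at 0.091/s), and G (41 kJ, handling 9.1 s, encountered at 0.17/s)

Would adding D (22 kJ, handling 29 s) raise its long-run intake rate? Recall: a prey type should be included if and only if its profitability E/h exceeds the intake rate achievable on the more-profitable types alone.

No

On H and G alone, R = ΣλE/(1+Σλh) = 9.518/4.822 = 1.974 kJ/s.
Profitability of D: 22/29 = 0.7586 kJ/s.
Since 0.7586 < R, time spent handling D is better spent searching.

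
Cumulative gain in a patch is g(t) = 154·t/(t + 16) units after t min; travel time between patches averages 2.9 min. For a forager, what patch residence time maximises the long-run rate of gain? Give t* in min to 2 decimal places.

By the marginal value theorem, leave when the instantaneous gain rate g'(t) equals the habitat-wide average g(t)/(T + t).
g'(t) = 154·16/(t + 16)². Setting 154·16/(t+16)² = 154t/[(t+16)(2.9+t)] gives 16(2.9+t) = t(t+16), so t² = 16×2.9 = 46.4.
t* = √46.4 = 6.812 min.

6.81 min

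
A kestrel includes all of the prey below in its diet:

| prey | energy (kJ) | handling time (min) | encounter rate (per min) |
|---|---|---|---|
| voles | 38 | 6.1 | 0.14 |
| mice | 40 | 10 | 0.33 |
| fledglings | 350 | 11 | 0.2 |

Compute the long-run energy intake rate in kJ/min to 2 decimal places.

Energy encountered per unit search time: 0.14×38 + 0.33×40 + 0.2×350 = 88.52 kJ/min.
Handling time per unit search time: 0.14×6.1 + 0.33×10 + 0.2×11 = 6.354.
Rate = 88.52/(1 + 6.354) = 12.04 kJ/min.

12.04 kJ/min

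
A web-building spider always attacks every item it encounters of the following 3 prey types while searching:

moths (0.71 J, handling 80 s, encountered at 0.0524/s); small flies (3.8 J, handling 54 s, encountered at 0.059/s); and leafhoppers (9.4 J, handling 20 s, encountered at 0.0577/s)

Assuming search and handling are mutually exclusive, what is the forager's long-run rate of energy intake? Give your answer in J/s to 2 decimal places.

R = (0.0524×0.71 + 0.059×3.8 + 0.0577×9.4) / (1 + 0.0524×80 + 0.059×54 + 0.0577×20) = 0.8038/9.532 = 0.08432 J/s.

0.08 J/s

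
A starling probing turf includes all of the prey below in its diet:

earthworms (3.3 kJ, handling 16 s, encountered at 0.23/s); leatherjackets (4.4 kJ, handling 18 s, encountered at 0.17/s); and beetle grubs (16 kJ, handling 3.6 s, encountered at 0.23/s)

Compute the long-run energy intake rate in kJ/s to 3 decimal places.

0.605 kJ/s

R = Σλ_iE_i / (1 + Σλ_ih_i)
Numerator: 0.23×3.3 + 0.17×4.4 + 0.23×16 = 5.187
Denominator: 1 + 0.23×16 + 0.17×18 + 0.23×3.6 = 8.568
R = 5.187/8.568 = 0.6054 kJ/s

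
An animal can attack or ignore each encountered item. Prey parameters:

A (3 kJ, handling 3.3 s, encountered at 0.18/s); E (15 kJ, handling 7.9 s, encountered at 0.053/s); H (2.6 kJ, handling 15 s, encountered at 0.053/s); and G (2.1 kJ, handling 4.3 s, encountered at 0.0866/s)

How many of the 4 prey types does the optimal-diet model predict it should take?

Profitabilities (E/h, kJ/s): E 1.9, A 0.909, G 0.488, H 0.173. Add prey in this order while the next type's profitability exceeds the intake rate on those already taken.
Rate on top 1: 0.5604. A: 0.909 > 0.5604 → include.
Rate on top 2: 0.6633. G: 0.488 < 0.6633 → exclude; stop.
Optimal diet: E, A — 2 of 4 types.

2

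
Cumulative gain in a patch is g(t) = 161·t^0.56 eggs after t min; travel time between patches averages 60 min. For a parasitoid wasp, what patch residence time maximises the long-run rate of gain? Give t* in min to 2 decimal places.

Maximise g(t)/(T+t): set derivative to zero → g'(t)(T+t) = g(t).
g'(t) = 0.56·161·t^-0.44. Setting 0.56·161·t^-0.44 = 161·t^0.56/(60+t) gives 0.56(60+t) = t, so 0.44·t = 0.56×60.
t* = 0.56×60/0.44 = 76.36 min.

76.36 min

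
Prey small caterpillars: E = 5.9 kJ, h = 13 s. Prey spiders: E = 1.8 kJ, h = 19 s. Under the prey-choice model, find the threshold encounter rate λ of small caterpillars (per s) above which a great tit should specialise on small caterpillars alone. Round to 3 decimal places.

0.020 per s

Drop spiders once their profitability E₂/h₂ falls below the rate achievable on small caterpillars alone: E₂/h₂ = λE₁/(1 + λh₁).
Solve for λ: λE₁h₂ = E₂(1 + λh₁) → λ(E₁h₂ − E₂h₁) = E₂ → λ = E₂/(E₁h₂ − E₂h₁).
λ = 1.8/(5.9×19 − 1.8×13) = 1.8/88.7 = 0.02029 per s.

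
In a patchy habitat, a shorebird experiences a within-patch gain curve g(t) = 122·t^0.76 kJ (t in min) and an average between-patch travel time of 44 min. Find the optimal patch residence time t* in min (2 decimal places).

Optimal t* satisfies g'(t*) = g(t*)/(T + t*).
g'(t) = 0.76·122·t^-0.24. Setting 0.76·122·t^-0.24 = 122·t^0.76/(44+t) gives 0.76(44+t) = t, so 0.24·t = 0.76×44.
t* = 0.76×44/0.24 = 139.3 min.

139.33 min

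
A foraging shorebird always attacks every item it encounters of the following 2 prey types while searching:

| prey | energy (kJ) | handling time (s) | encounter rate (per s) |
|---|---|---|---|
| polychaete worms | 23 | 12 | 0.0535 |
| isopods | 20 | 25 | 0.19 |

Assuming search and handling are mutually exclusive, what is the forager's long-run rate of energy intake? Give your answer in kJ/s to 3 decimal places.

0.787 kJ/s

R = (0.0535×23 + 0.19×20) / (1 + 0.0535×12 + 0.19×25) = 5.03/6.392 = 0.787 kJ/s.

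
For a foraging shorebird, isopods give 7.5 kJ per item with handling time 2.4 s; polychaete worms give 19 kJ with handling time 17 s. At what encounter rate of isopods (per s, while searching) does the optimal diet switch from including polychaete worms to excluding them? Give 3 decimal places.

0.232 per s

At the threshold, the rate on isopods alone equals the profitability of polychaete worms: λ·7.5/(1 + λ·2.4) = 19/17 = 1.118.
Rearranging, λ(7.5 − 1.118×2.4) = 1.118, so λ = 1.118/4.818 = 0.232 per s.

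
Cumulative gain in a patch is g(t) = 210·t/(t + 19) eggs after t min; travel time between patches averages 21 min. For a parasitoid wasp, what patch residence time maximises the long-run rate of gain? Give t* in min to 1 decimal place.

20.0 min

By the marginal value theorem, leave when the instantaneous gain rate g'(t) equals the habitat-wide average g(t)/(T + t).
g'(t) = 210·19/(t + 19)². Setting 210·19/(t+19)² = 210t/[(t+19)(21+t)] gives 19(21+t) = t(t+19), so t² = 19×21 = 399.
t* = √399 = 19.97 min.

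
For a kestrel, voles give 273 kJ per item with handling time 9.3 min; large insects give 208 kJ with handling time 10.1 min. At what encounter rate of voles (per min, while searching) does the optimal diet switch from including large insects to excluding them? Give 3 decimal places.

0.253 per min

At the threshold, the rate on voles alone equals the profitability of large insects: λ·273/(1 + λ·9.3) = 208/10.1 = 20.59.
Rearranging, λ(273 − 20.59×9.3) = 20.59, so λ = 20.59/81.48 = 0.2528 per min.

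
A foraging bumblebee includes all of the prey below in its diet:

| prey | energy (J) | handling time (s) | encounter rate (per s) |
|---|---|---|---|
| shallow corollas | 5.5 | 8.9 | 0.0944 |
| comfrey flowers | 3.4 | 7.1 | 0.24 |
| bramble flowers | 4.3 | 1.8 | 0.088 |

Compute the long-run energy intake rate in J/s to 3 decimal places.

0.463 J/s

R = (0.0944×5.5 + 0.24×3.4 + 0.088×4.3) / (1 + 0.0944×8.9 + 0.24×7.1 + 0.088×1.8) = 1.714/3.703 = 0.4628 J/s.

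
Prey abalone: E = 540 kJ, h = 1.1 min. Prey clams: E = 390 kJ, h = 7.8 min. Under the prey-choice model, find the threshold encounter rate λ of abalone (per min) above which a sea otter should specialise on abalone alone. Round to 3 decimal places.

0.103 per min

The zero-one rule: include clams iff E₂/h₂ > λE₁/(1+λh₁). Equality gives the switch point.
λE₁h₂ = E₂ + λE₂h₁ ⇒ λ = E₂/(E₁h₂ − E₂h₁) = 390/(4212 − 429) = 0.1031 per min.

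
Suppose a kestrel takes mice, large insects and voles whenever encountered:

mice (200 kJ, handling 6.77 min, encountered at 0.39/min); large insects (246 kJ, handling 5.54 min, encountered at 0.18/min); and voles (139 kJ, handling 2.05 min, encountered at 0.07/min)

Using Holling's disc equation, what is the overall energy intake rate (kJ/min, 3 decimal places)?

27.611 kJ/min

Energy encountered per unit search time: 0.39×200 + 0.18×246 + 0.07×139 = 132 kJ/min.
Handling time per unit search time: 0.39×6.77 + 0.18×5.54 + 0.07×2.05 = 3.781.
Rate = 132/(1 + 3.781) = 27.61 kJ/min.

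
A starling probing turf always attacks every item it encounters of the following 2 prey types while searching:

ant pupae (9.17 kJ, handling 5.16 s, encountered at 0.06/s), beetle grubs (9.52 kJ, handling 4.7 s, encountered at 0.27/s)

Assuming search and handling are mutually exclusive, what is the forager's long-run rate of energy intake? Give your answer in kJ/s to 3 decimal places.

Energy encountered per unit search time: 0.06×9.17 + 0.27×9.52 = 3.121 kJ/s.
Handling time per unit search time: 0.06×5.16 + 0.27×4.7 = 1.579.
Rate = 3.121/(1 + 1.579) = 1.21 kJ/s.

1.210 kJ/s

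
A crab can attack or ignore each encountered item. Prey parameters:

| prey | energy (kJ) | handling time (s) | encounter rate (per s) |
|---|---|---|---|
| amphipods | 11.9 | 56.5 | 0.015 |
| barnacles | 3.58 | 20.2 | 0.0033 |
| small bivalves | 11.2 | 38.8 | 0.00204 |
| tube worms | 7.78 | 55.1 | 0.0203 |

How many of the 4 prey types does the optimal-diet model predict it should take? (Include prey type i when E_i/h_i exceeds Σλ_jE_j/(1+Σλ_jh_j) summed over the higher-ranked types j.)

E/h in descending order: small bivalves 0.289, amphipods 0.211, barnacles 0.177, tube worms 0.141 kJ/s. The optimal diet is the largest prefix of this list for which every included type satisfies E_i/h_i > R on the types above it.
Rate on top 1: 0.02117. amphipods: 0.211 > 0.02117 → include.
Rate on top 2: 0.1045. barnacles: 0.177 > 0.1045 → include.
Rate on top 3: 0.1069. tube worms: 0.141 > 0.1069 → include.
Optimal diet: small bivalves, amphipods, barnacles, tube worms — 4 of 4 types.

4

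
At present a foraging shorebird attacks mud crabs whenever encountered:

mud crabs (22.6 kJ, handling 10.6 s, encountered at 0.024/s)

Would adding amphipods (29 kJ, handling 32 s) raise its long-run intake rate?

Yes

Current rate: (0.024×22.6)/(1 + 0.024×10.6) = 0.4324 kJ/s.
amphipods: E/h = 29/32 = 0.9062 kJ/s.
0.9062 > 0.4324, so adding amphipods raises the average — include it.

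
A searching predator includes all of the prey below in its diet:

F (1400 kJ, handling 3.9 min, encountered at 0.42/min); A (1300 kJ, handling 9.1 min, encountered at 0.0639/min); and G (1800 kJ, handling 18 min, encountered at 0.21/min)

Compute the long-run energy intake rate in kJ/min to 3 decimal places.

149.878 kJ/min

R = (0.42×1400 + 0.0639×1300 + 0.21×1800) / (1 + 0.42×3.9 + 0.0639×9.1 + 0.21×18) = 1049/6.999 = 149.9 kJ/min.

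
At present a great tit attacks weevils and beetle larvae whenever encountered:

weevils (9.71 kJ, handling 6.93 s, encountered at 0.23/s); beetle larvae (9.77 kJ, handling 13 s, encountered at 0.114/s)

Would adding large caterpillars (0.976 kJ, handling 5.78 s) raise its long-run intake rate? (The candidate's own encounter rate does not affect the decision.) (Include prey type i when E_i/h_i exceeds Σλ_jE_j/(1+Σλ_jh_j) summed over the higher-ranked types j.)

On weevils and beetle larvae alone, R = ΣλE/(1+Σλh) = 3.347/4.076 = 0.8212 kJ/s.
large caterpillars: E/h = 0.976/5.78 = 0.1689 kJ/s.
Since 0.1689 < R, time spent handling large caterpillars is better spent searching.

No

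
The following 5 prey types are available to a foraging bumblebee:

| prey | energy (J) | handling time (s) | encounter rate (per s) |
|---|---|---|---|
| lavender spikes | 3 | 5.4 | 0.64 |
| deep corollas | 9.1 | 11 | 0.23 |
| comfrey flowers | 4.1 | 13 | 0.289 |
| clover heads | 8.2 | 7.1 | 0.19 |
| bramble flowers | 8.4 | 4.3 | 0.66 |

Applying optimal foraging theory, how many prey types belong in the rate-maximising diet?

1

E/h in descending order: bramble flowers 1.95, clover heads 1.15, deep corollas 0.827, lavender spikes 0.556, comfrey flowers 0.315 J/s. The optimal diet is the largest prefix of this list for which every included type satisfies E_i/h_i > R on the types above it.
Rate on top 1: 1.445. clover heads: 1.15 < 1.445 → exclude; stop.
Optimal diet: bramble flowers — 1 of 5 types.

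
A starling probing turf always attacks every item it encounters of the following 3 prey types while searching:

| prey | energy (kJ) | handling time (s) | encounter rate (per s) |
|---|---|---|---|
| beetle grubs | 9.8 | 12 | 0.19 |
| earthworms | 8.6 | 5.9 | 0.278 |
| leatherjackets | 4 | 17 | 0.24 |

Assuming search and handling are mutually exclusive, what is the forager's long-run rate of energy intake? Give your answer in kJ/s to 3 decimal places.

R = (0.19×9.8 + 0.278×8.6 + 0.24×4) / (1 + 0.19×12 + 0.278×5.9 + 0.24×17) = 5.213/9 = 0.5792 kJ/s.

0.579 kJ/s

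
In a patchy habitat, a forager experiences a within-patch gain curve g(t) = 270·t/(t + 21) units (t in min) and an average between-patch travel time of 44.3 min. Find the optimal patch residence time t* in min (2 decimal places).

Maximise g(t)/(T+t): set derivative to zero → g'(t)(T+t) = g(t).
g'(t) = 270·21/(t + 21)². Setting 270·21/(t+21)² = 270t/[(t+21)(44.3+t)] gives 21(44.3+t) = t(t+21), so t² = 21×44.3 = 930.3.
t* = √930.3 = 30.5 min.

30.50 min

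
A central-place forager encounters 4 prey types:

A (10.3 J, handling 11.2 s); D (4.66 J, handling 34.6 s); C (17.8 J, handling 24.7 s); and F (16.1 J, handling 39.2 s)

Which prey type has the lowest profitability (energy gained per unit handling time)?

D

Profitability E/h (J/s): A = 10.3/11.2 = 0.92, D = 4.66/34.6 = 0.135, C = 17.8/24.7 = 0.721, F = 16.1/39.2 = 0.411.
Ranked: A > C > F > D.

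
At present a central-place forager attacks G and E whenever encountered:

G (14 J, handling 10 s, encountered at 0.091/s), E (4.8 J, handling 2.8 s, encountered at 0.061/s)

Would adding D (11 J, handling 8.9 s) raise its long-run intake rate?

On G and E alone, R = ΣλE/(1+Σλh) = 1.567/2.081 = 0.753 J/s.
Profitability of D: 11/8.9 = 1.236 J/s.
Since 1.236 > R, including D increases the long-run rate.

Yes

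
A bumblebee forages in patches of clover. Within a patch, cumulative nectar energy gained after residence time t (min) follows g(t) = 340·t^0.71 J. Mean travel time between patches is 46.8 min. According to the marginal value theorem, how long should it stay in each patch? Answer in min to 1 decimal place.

Optimal t* satisfies g'(t*) = g(t*)/(T + t*).
g'(t) = 0.71·340·t^-0.29. Setting 0.71·340·t^-0.29 = 340·t^0.71/(46.8+t) gives 0.71(46.8+t) = t, so 0.29·t = 0.71×46.8.
t* = 0.71×46.8/0.29 = 114.6 min.

114.6 min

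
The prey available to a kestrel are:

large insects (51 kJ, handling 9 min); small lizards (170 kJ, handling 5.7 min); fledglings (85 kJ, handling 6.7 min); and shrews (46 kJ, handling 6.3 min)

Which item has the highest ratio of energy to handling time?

small lizards

Profitability E/h (kJ/min): large insects = 51/9 = 5.67, small lizards = 170/5.7 = 29.8, fledglings = 85/6.7 = 12.7, shrews = 46/6.3 = 7.3.
Ranked: small lizards > fledglings > shrews > large insects.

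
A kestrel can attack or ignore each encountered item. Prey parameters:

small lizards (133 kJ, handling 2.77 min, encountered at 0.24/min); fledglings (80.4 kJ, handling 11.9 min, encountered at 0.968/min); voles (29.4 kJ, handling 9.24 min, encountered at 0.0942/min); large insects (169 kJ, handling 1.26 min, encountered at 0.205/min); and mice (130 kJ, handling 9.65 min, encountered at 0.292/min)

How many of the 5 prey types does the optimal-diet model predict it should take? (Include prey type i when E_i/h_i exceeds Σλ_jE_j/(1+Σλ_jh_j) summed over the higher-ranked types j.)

Rank by E/h (kJ/min): large insects 134, small lizards 48, mice 13.5, fledglings 6.76, voles 3.18. Include each in turn until the next type's E/h falls below the running intake rate.
Rate on top 1: 27.53. small lizards: 48 > 27.53 → include.
Rate on top 2: 34.61. mice: 13.5 < 34.61 → exclude; stop.
Optimal diet: large insects, small lizards — 2 of 5 types.

2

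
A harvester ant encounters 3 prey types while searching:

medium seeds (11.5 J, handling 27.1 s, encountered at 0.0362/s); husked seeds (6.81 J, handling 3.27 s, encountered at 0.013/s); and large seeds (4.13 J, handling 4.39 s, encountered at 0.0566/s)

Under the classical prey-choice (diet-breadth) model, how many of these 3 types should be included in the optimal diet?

3

Rank by E/h (J/s): husked seeds 2.08, large seeds 0.941, medium seeds 0.424. Include each in turn until the next type's E/h falls below the running intake rate.
Rate on top 1: 0.08492. large seeds: 0.941 > 0.08492 → include.
Rate on top 2: 0.2496. medium seeds: 0.424 > 0.2496 → include.
Optimal diet: husked seeds, large seeds, medium seeds — 3 of 3 types.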